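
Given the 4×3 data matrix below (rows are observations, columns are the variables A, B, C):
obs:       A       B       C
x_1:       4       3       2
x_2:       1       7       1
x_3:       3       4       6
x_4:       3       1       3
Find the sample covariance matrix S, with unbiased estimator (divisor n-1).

Step 1 — column means:
  mean(A) = (4 + 1 + 3 + 3) / 4 = 11/4 = 2.75
  mean(B) = (3 + 7 + 4 + 1) / 4 = 15/4 = 3.75
  mean(C) = (2 + 1 + 6 + 3) / 4 = 12/4 = 3

Step 2 — sample covariance S[i,j] = (1/(n-1)) · Σ_k (x_{k,i} - mean_i) · (x_{k,j} - mean_j), with n-1 = 3.
  S[A,A] = ((1.25)·(1.25) + (-1.75)·(-1.75) + (0.25)·(0.25) + (0.25)·(0.25)) / 3 = 4.75/3 = 1.5833
  S[A,B] = ((1.25)·(-0.75) + (-1.75)·(3.25) + (0.25)·(0.25) + (0.25)·(-2.75)) / 3 = -7.25/3 = -2.4167
  S[A,C] = ((1.25)·(-1) + (-1.75)·(-2) + (0.25)·(3) + (0.25)·(0)) / 3 = 3/3 = 1
  S[B,B] = ((-0.75)·(-0.75) + (3.25)·(3.25) + (0.25)·(0.25) + (-2.75)·(-2.75)) / 3 = 18.75/3 = 6.25
  S[B,C] = ((-0.75)·(-1) + (3.25)·(-2) + (0.25)·(3) + (-2.75)·(0)) / 3 = -5/3 = -1.6667
  S[C,C] = ((-1)·(-1) + (-2)·(-2) + (3)·(3) + (0)·(0)) / 3 = 14/3 = 4.6667

S is symmetric (S[j,i] = S[i,j]). Assembling:

S = [[1.5833, -2.4167, 1],
 [-2.4167, 6.25, -1.6667],
 [1, -1.6667, 4.6667]]


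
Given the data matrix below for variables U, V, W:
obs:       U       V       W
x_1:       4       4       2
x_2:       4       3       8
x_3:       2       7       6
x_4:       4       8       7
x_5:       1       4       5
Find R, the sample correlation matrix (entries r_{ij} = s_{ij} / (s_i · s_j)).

Step 1 — column means:
  mean(U) = (4 + 4 + 2 + 4 + 1) / 5 = 15/5 = 3
  mean(V) = (4 + 3 + 7 + 8 + 4) / 5 = 26/5 = 5.2
  mean(W) = (2 + 8 + 6 + 7 + 5) / 5 = 28/5 = 5.6

Step 2 — sample variances and covariances s[i,j] = (1/(n-1)) · Σ_k (x_{k,i} - mean_i) · (x_{k,j} - mean_j), with n-1 = 4:
  s[U,U] = ((1)·(1) + (1)·(1) + (-1)·(-1) + (1)·(1) + (-2)·(-2)) / 4 = 8/4 = 2
  s[U,V] = ((1)·(-1.2) + (1)·(-2.2) + (-1)·(1.8) + (1)·(2.8) + (-2)·(-1.2)) / 4 = 0/4 = 0
  s[U,W] = ((1)·(-3.6) + (1)·(2.4) + (-1)·(0.4) + (1)·(1.4) + (-2)·(-0.6)) / 4 = 1/4 = 0.25
  s[V,V] = ((-1.2)·(-1.2) + (-2.2)·(-2.2) + (1.8)·(1.8) + (2.8)·(2.8) + (-1.2)·(-1.2)) / 4 = 18.8/4 = 4.7
  s[V,W] = ((-1.2)·(-3.6) + (-2.2)·(2.4) + (1.8)·(0.4) + (2.8)·(1.4) + (-1.2)·(-0.6)) / 4 = 4.4/4 = 1.1
  s[W,W] = ((-3.6)·(-3.6) + (2.4)·(2.4) + (0.4)·(0.4) + (1.4)·(1.4) + (-0.6)·(-0.6)) / 4 = 21.2/4 = 5.3
  Sample standard deviations s_i = √(s[i,i]):
  s(U) = √(2) = 1.4142
  s(V) = √(4.7) = 2.1679
  s(W) = √(5.3) = 2.3022

Step 3 — r_{ij} = s_{ij} / (s_i · s_j):
  r[U,U] = 1 (diagonal).
  r[U,V] = 0 / (1.4142 · 2.1679) = 0 / 3.0659 = 0
  r[U,W] = 0.25 / (1.4142 · 2.3022) = 0.25 / 3.2558 = 0.0768
  r[V,V] = 1 (diagonal).
  r[V,W] = 1.1 / (2.1679 · 2.3022) = 1.1 / 4.991 = 0.2204
  r[W,W] = 1 (diagonal).

R is symmetric with unit diagonal. Assembling:

R = [[1, 0, 0.0768],
 [0, 1, 0.2204],
 [0.0768, 0.2204, 1]]


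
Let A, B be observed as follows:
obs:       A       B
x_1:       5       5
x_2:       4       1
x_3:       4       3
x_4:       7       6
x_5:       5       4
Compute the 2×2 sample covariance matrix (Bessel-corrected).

Step 1 — column means:
  mean(A) = (5 + 4 + 4 + 7 + 5) / 5 = 25/5 = 5
  mean(B) = (5 + 1 + 3 + 6 + 4) / 5 = 19/5 = 3.8

Step 2 — sample covariance S[i,j] = (1/(n-1)) · Σ_k (x_{k,i} - mean_i) · (x_{k,j} - mean_j), with n-1 = 4.
  S[A,A] = ((0)·(0) + (-1)·(-1) + (-1)·(-1) + (2)·(2) + (0)·(0)) / 4 = 6/4 = 1.5
  S[A,B] = ((0)·(1.2) + (-1)·(-2.8) + (-1)·(-0.8) + (2)·(2.2) + (0)·(0.2)) / 4 = 8/4 = 2
  S[B,B] = ((1.2)·(1.2) + (-2.8)·(-2.8) + (-0.8)·(-0.8) + (2.2)·(2.2) + (0.2)·(0.2)) / 4 = 14.8/4 = 3.7

S is symmetric (S[j,i] = S[i,j]). Assembling:

S = [[1.5, 2],
 [2, 3.7]]


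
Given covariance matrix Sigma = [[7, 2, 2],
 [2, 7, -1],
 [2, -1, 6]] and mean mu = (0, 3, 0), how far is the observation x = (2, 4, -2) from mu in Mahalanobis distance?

Step 1 — centre the observation: (x - mu) = (2, 1, -2).

Step 2 — invert Sigma (cofactor / det for 3×3, or solve directly):
  Sigma^{-1} = [[0.1806, -0.0617, -0.0705],
 [-0.0617, 0.1674, 0.0485],
 [-0.0705, 0.0485, 0.1982]].

Step 3 — form the quadratic (x - mu)^T · Sigma^{-1} · (x - mu):
  Sigma^{-1} · (x - mu) = (0.4405, -0.0529, -0.489).
  (x - mu)^T · [Sigma^{-1} · (x - mu)] = (2)·(0.4405) + (1)·(-0.0529) + (-2)·(-0.489) = 1.8062.

Step 4 — take square root: d = √(1.8062) ≈ 1.3439.

d(x, mu) = √(1.8062) ≈ 1.3439


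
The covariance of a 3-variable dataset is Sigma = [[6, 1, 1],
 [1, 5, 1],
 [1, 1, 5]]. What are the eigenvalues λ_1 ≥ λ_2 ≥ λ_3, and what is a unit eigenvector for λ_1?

Step 1 — characteristic polynomial p(λ) = det(λI - Sigma) = λ³ - tr·λ² + c_1·λ - det, where tr = trace, c_1 = sum of the principal 2×2 minors, det = det(Sigma):
  tr = 6 + 5 + 5 = 16,
  c_1 = (6·5 - (1)²) + (6·5 - (1)²) + (5·5 - (1)²) = 29 + 29 + 24 = 82,
  det = 6·(5·5 - (1)²) - (1)·((1)·5 - (1)·(1)) + (1)·((1)·(1) - 5·(1)) = 6·(24) - (1)·(4) + (1)·(-4) = 136.
  So p(λ) = λ³ - 16λ² + 82λ - 136.
Step 2 — look for an integer root (rational root theorem: any rational root is an integer divisor of 136). Testing λ = 4:
  p(4) = 64 - 256 + 328 - 136 = 0  ✓
  Dividing out (λ - 4): p(λ) = (λ - 4)(λ² - 12λ + 34).
Step 3 — remaining eigenvalues from the quadratic λ² - 12λ + 34 = 0:
  Δ = 12² - 4·34 = 144 - 136 = 8,  λ = (12 ± √8)/2 = (12 ± 2.8284)/2 ≈ 7.4142 or 4.5858.
  Sorted: λ_1 = 7.4142,  λ_2 = 4.5858,  λ_3 = 4  (check: sum = 16 = tr ✓).

Step 4 — unit eigenvector for λ_1 ≈ 7.4142: v spans the null space of (Sigma - λ_1 I), whose rows are
  r_1 = (-1.4142, 1, 1),  r_2 = (1, -2.4142, 1),  r_3 = (1, 1, -2.4142).
  v is orthogonal to every row, so take v ∝ r_1 × r_2 = ((1)·(1) - (1)·(-2.4142), (1)·(1) - (-1.4142)·(1), (-1.4142)·(-2.4142) - (1)·(1)) ≈ (3.4142, 2.4142, 2.4142).
  Let u = (3.4142, 2.4142, 2.4142).
  ||u|| = √((3.4142)² + (2.4142)² + (2.4142)²) = √(23.3137) ≈ 4.8284,  v_1 = u/||u|| ≈ (0.7071, 0.5, 0.5) (||v_1|| = 1).

λ_1 = 7.4142,  λ_2 = 4.5858,  λ_3 = 4;  v_1 ≈ (0.7071, 0.5, 0.5)


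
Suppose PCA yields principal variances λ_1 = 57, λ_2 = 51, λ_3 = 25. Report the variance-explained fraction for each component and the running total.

Step 1 — total variance = trace(Sigma) = Σ λ_i = 57 + 51 + 25 = 133.

Step 2 — fraction explained by component i = λ_i / Σ λ:
  PC1: 57/133 = 0.4286
  PC2: 51/133 = 0.3835
  PC3: 25/133 = 0.188

Step 3 — cumulative fraction after k components = (λ_1 + ... + λ_k) / Σ λ:
  k = 1: 57/133 = 0.4286
  k = 2: (57 + 51)/133 = 108/133 = 0.812
  k = 3: (57 + 51 + 25)/133 = 133/133 = 1

Summary (fraction, with percent):

explained: PC1 0.4286 (42.86%), PC2 0.3835 (38.35%), PC3 0.188 (18.8%);  cumulative: 0.4286, 0.812, 1


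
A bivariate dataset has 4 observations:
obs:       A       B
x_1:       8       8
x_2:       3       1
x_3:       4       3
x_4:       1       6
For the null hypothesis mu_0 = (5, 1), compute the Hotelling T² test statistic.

Step 1 — sample mean vector:
  mean(A) = (8 + 3 + 4 + 1) / 4 = 16/4 = 4
  mean(B) = (8 + 1 + 3 + 6) / 4 = 18/4 = 4.5
  x̄ = (4, 4.5),  deviation x̄ - mu_0 = (4, 4.5) - (5, 1) = (-1, 3.5).

Step 2 — sample covariance matrix, S[i,j] = (1/(n-1)) · Σ_k (x_{k,i} - mean_i) · (x_{k,j} - mean_j), divisor n-1 = 3:
  S[A,A] = ((4)·(4) + (-1)·(-1) + (0)·(0) + (-3)·(-3)) / 3 = 26/3 = 8.6667
  S[A,B] = ((4)·(3.5) + (-1)·(-3.5) + (0)·(-1.5) + (-3)·(1.5)) / 3 = 13/3 = 4.3333
  S[B,B] = ((3.5)·(3.5) + (-3.5)·(-3.5) + (-1.5)·(-1.5) + (1.5)·(1.5)) / 3 = 29/3 = 9.6667
  S = [[8.6667, 4.3333],
 [4.3333, 9.6667]].

Step 3 — invert S. det(S) = 8.6667·9.6667 - (4.3333)² = 65.
  S^{-1} = (1/det) · [[d, -b], [-b, a]] = [[0.1487, -0.0667],
 [-0.0667, 0.1333]].

Step 4 — quadratic form (x̄ - mu_0)^T · S^{-1} · (x̄ - mu_0):
  S^{-1} · (x̄ - mu_0) = (-0.3821, 0.5333),
  (x̄ - mu_0)^T · [...] = (-1)·(-0.3821) + (3.5)·(0.5333) = 2.2487.

Step 5 — scale by n: T² = 4 · 2.2487 = 8.9949.

T² ≈ 8.9949


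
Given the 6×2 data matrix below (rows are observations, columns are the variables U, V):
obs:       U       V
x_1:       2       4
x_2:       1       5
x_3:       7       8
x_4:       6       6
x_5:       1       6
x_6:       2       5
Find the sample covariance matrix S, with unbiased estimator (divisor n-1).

Step 1 — column means:
  mean(U) = (2 + 1 + 7 + 6 + 1 + 2) / 6 = 19/6 = 3.1667
  mean(V) = (4 + 5 + 8 + 6 + 6 + 5) / 6 = 34/6 = 5.6667

Step 2 — sample covariance S[i,j] = (1/(n-1)) · Σ_k (x_{k,i} - mean_i) · (x_{k,j} - mean_j), with n-1 = 5.
  S[U,U] = ((-1.1667)·(-1.1667) + (-2.1667)·(-2.1667) + (3.8333)·(3.8333) + (2.8333)·(2.8333) + (-2.1667)·(-2.1667) + (-1.1667)·(-1.1667)) / 5 = 34.8333/5 = 6.9667
  S[U,V] = ((-1.1667)·(-1.6667) + (-2.1667)·(-0.6667) + (3.8333)·(2.3333) + (2.8333)·(0.3333) + (-2.1667)·(0.3333) + (-1.1667)·(-0.6667)) / 5 = 13.3333/5 = 2.6667
  S[V,V] = ((-1.6667)·(-1.6667) + (-0.6667)·(-0.6667) + (2.3333)·(2.3333) + (0.3333)·(0.3333) + (0.3333)·(0.3333) + (-0.6667)·(-0.6667)) / 5 = 9.3333/5 = 1.8667

S is symmetric (S[j,i] = S[i,j]). Assembling:

S = [[6.9667, 2.6667],
 [2.6667, 1.8667]]


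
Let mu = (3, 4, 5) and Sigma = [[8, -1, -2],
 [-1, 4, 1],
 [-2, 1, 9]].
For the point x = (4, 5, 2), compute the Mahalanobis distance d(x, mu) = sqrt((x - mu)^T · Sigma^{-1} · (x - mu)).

Step 1 — centre the observation: (x - mu) = (1, 1, -3).

Step 2 — invert Sigma (cofactor / det for 3×3, or solve directly):
  Sigma^{-1} = [[0.1351, 0.027, 0.027],
 [0.027, 0.2625, -0.0232],
 [0.027, -0.0232, 0.1197]].

Step 3 — form the quadratic (x - mu)^T · Sigma^{-1} · (x - mu):
  Sigma^{-1} · (x - mu) = (0.0811, 0.3591, -0.3552).
  (x - mu)^T · [Sigma^{-1} · (x - mu)] = (1)·(0.0811) + (1)·(0.3591) + (-3)·(-0.3552) = 1.5058.

Step 4 — take square root: d = √(1.5058) ≈ 1.2271.

d(x, mu) = √(1.5058) ≈ 1.2271


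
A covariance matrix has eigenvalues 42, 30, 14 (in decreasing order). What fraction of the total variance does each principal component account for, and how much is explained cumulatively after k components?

Step 1 — total variance = trace(Sigma) = Σ λ_i = 42 + 30 + 14 = 86.

Step 2 — fraction explained by component i = λ_i / Σ λ:
  PC1: 42/86 = 0.4884
  PC2: 30/86 = 0.3488
  PC3: 14/86 = 0.1628

Step 3 — cumulative fraction after k components = (λ_1 + ... + λ_k) / Σ λ:
  k = 1: 42/86 = 0.4884
  k = 2: (42 + 30)/86 = 72/86 = 0.8372
  k = 3: (42 + 30 + 14)/86 = 86/86 = 1

Summary (fraction, with percent):

explained: PC1 0.4884 (48.84%), PC2 0.3488 (34.88%), PC3 0.1628 (16.28%);  cumulative: 0.4884, 0.8372, 1


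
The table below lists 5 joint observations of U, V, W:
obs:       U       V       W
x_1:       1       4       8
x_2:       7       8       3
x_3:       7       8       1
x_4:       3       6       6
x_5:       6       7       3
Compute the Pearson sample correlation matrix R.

Step 1 — column means:
  mean(U) = (1 + 7 + 7 + 3 + 6) / 5 = 24/5 = 4.8
  mean(V) = (4 + 8 + 8 + 6 + 7) / 5 = 33/5 = 6.6
  mean(W) = (8 + 3 + 1 + 6 + 3) / 5 = 21/5 = 4.2

Step 2 — sample variances and covariances s[i,j] = (1/(n-1)) · Σ_k (x_{k,i} - mean_i) · (x_{k,j} - mean_j), with n-1 = 4:
  s[U,U] = ((-3.8)·(-3.8) + (2.2)·(2.2) + (2.2)·(2.2) + (-1.8)·(-1.8) + (1.2)·(1.2)) / 4 = 28.8/4 = 7.2
  s[U,V] = ((-3.8)·(-2.6) + (2.2)·(1.4) + (2.2)·(1.4) + (-1.8)·(-0.6) + (1.2)·(0.4)) / 4 = 17.6/4 = 4.4
  s[U,W] = ((-3.8)·(3.8) + (2.2)·(-1.2) + (2.2)·(-3.2) + (-1.8)·(1.8) + (1.2)·(-1.2)) / 4 = -28.8/4 = -7.2
  s[V,V] = ((-2.6)·(-2.6) + (1.4)·(1.4) + (1.4)·(1.4) + (-0.6)·(-0.6) + (0.4)·(0.4)) / 4 = 11.2/4 = 2.8
  s[V,W] = ((-2.6)·(3.8) + (1.4)·(-1.2) + (1.4)·(-3.2) + (-0.6)·(1.8) + (0.4)·(-1.2)) / 4 = -17.6/4 = -4.4
  s[W,W] = ((3.8)·(3.8) + (-1.2)·(-1.2) + (-3.2)·(-3.2) + (1.8)·(1.8) + (-1.2)·(-1.2)) / 4 = 30.8/4 = 7.7
  Sample standard deviations s_i = √(s[i,i]):
  s(U) = √(7.2) = 2.6833
  s(V) = √(2.8) = 1.6733
  s(W) = √(7.7) = 2.7749

Step 3 — r_{ij} = s_{ij} / (s_i · s_j):
  r[U,U] = 1 (diagonal).
  r[U,V] = 4.4 / (2.6833 · 1.6733) = 4.4 / 4.49 = 0.98
  r[U,W] = -7.2 / (2.6833 · 2.7749) = -7.2 / 7.4458 = -0.967
  r[V,V] = 1 (diagonal).
  r[V,W] = -4.4 / (1.6733 · 2.7749) = -4.4 / 4.6433 = -0.9476
  r[W,W] = 1 (diagonal).

R is symmetric with unit diagonal. Assembling:

R = [[1, 0.98, -0.967],
 [0.98, 1, -0.9476],
 [-0.967, -0.9476, 1]]


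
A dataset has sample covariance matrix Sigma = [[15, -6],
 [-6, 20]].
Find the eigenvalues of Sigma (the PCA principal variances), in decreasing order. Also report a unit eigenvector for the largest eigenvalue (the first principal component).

Step 1 — characteristic polynomial of 2×2 Sigma:
  det(Sigma - λI) = λ² - trace · λ + det = 0.
  trace = 15 + 20 = 35, det = 15·20 - (-6)² = 264.
Step 2 — discriminant:
  Δ = trace² - 4·det = 1225 - 1056 = 169.
Step 3 — eigenvalues:
  λ = (trace ± √Δ)/2 = (35 ± 13)/2,
  λ_1 = 24,  λ_2 = 11.

Step 4 — unit eigenvector for λ_1: solve (Sigma - λ_1 I)v = 0. First row:
  (15 - 24)·v_x + (-6)·v_y = 0, i.e. (-9)·v_x + (-6)·v_y = 0,
  so v ∝ (b, λ_1 - a) = (-6, 9); multiply by -1 so the first entry is positive: u = (6, -9).
  ||u|| = √((6)² + (-9)²) = √(117) ≈ 10.8167,
  v_1 = u/||u|| ≈ (0.5547, -0.8321) (||v_1|| = 1).

λ_1 = 24,  λ_2 = 11;  v_1 ≈ (0.5547, -0.8321)


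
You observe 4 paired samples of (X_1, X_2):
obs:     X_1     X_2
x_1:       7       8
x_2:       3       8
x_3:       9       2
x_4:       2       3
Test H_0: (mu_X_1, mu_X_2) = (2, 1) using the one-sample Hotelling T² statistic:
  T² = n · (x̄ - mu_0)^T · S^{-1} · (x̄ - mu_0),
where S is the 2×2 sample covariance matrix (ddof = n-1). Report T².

Step 1 — sample mean vector:
  mean(X_1) = (7 + 3 + 9 + 2) / 4 = 21/4 = 5.25
  mean(X_2) = (8 + 8 + 2 + 3) / 4 = 21/4 = 5.25
  x̄ = (5.25, 5.25),  deviation x̄ - mu_0 = (5.25, 5.25) - (2, 1) = (3.25, 4.25).

Step 2 — sample covariance matrix, S[i,j] = (1/(n-1)) · Σ_k (x_{k,i} - mean_i) · (x_{k,j} - mean_j), divisor n-1 = 3:
  S[X_1,X_1] = ((1.75)·(1.75) + (-2.25)·(-2.25) + (3.75)·(3.75) + (-3.25)·(-3.25)) / 3 = 32.75/3 = 10.9167
  S[X_1,X_2] = ((1.75)·(2.75) + (-2.25)·(2.75) + (3.75)·(-3.25) + (-3.25)·(-2.25)) / 3 = -6.25/3 = -2.0833
  S[X_2,X_2] = ((2.75)·(2.75) + (2.75)·(2.75) + (-3.25)·(-3.25) + (-2.25)·(-2.25)) / 3 = 30.75/3 = 10.25
  S = [[10.9167, -2.0833],
 [-2.0833, 10.25]].

Step 3 — invert S. det(S) = 10.9167·10.25 - (-2.0833)² = 107.5556.
  S^{-1} = (1/det) · [[d, -b], [-b, a]] = [[0.0953, 0.0194],
 [0.0194, 0.1015]].

Step 4 — quadratic form (x̄ - mu_0)^T · S^{-1} · (x̄ - mu_0):
  S^{-1} · (x̄ - mu_0) = (0.392, 0.4943),
  (x̄ - mu_0)^T · [...] = (3.25)·(0.392) + (4.25)·(0.4943) = 3.375.

Step 5 — scale by n: T² = 4 · 3.375 = 13.5.

T² ≈ 13.5


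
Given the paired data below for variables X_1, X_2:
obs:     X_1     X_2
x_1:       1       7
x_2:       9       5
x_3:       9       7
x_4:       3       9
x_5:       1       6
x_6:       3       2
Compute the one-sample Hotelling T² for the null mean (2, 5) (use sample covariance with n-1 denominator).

Step 1 — sample mean vector:
  mean(X_1) = (1 + 9 + 9 + 3 + 1 + 3) / 6 = 26/6 = 4.3333
  mean(X_2) = (7 + 5 + 7 + 9 + 6 + 2) / 6 = 36/6 = 6
  x̄ = (4.3333, 6),  deviation x̄ - mu_0 = (4.3333, 6) - (2, 5) = (2.3333, 1).

Step 2 — sample covariance matrix, S[i,j] = (1/(n-1)) · Σ_k (x_{k,i} - mean_i) · (x_{k,j} - mean_j), divisor n-1 = 5:
  S[X_1,X_1] = ((-3.3333)·(-3.3333) + (4.6667)·(4.6667) + (4.6667)·(4.6667) + (-1.3333)·(-1.3333) + (-3.3333)·(-3.3333) + (-1.3333)·(-1.3333)) / 5 = 69.3333/5 = 13.8667
  S[X_1,X_2] = ((-3.3333)·(1) + (4.6667)·(-1) + (4.6667)·(1) + (-1.3333)·(3) + (-3.3333)·(0) + (-1.3333)·(-4)) / 5 = -2/5 = -0.4
  S[X_2,X_2] = ((1)·(1) + (-1)·(-1) + (1)·(1) + (3)·(3) + (0)·(0) + (-4)·(-4)) / 5 = 28/5 = 5.6
  S = [[13.8667, -0.4],
 [-0.4, 5.6]].

Step 3 — invert S. det(S) = 13.8667·5.6 - (-0.4)² = 77.4933.
  S^{-1} = (1/det) · [[d, -b], [-b, a]] = [[0.0723, 0.0052],
 [0.0052, 0.1789]].

Step 4 — quadratic form (x̄ - mu_0)^T · S^{-1} · (x̄ - mu_0):
  S^{-1} · (x̄ - mu_0) = (0.1738, 0.191),
  (x̄ - mu_0)^T · [...] = (2.3333)·(0.1738) + (1)·(0.191) = 0.5965.

Step 5 — scale by n: T² = 6 · 0.5965 = 3.5788.

T² ≈ 3.5788


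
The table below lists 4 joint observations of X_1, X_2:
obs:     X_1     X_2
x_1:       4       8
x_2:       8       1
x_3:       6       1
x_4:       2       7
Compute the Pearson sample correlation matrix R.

Step 1 — column means:
  mean(X_1) = (4 + 8 + 6 + 2) / 4 = 20/4 = 5
  mean(X_2) = (8 + 1 + 1 + 7) / 4 = 17/4 = 4.25

Step 2 — sample variances and covariances s[i,j] = (1/(n-1)) · Σ_k (x_{k,i} - mean_i) · (x_{k,j} - mean_j), with n-1 = 3:
  s[X_1,X_1] = ((-1)·(-1) + (3)·(3) + (1)·(1) + (-3)·(-3)) / 3 = 20/3 = 6.6667
  s[X_1,X_2] = ((-1)·(3.75) + (3)·(-3.25) + (1)·(-3.25) + (-3)·(2.75)) / 3 = -25/3 = -8.3333
  s[X_2,X_2] = ((3.75)·(3.75) + (-3.25)·(-3.25) + (-3.25)·(-3.25) + (2.75)·(2.75)) / 3 = 42.75/3 = 14.25
  Sample standard deviations s_i = √(s[i,i]):
  s(X_1) = √(6.6667) = 2.582
  s(X_2) = √(14.25) = 3.7749

Step 3 — r_{ij} = s_{ij} / (s_i · s_j):
  r[X_1,X_1] = 1 (diagonal).
  r[X_1,X_2] = -8.3333 / (2.582 · 3.7749) = -8.3333 / 9.7468 = -0.855
  r[X_2,X_2] = 1 (diagonal).

R is symmetric with unit diagonal. Assembling:

R = [[1, -0.855],
 [-0.855, 1]]


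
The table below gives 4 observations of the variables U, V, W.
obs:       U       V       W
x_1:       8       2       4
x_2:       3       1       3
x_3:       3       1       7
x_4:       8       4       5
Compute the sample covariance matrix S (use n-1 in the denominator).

Step 1 — column means:
  mean(U) = (8 + 3 + 3 + 8) / 4 = 22/4 = 5.5
  mean(V) = (2 + 1 + 1 + 4) / 4 = 8/4 = 2
  mean(W) = (4 + 3 + 7 + 5) / 4 = 19/4 = 4.75

Step 2 — sample covariance S[i,j] = (1/(n-1)) · Σ_k (x_{k,i} - mean_i) · (x_{k,j} - mean_j), with n-1 = 3.
  S[U,U] = ((2.5)·(2.5) + (-2.5)·(-2.5) + (-2.5)·(-2.5) + (2.5)·(2.5)) / 3 = 25/3 = 8.3333
  S[U,V] = ((2.5)·(0) + (-2.5)·(-1) + (-2.5)·(-1) + (2.5)·(2)) / 3 = 10/3 = 3.3333
  S[U,W] = ((2.5)·(-0.75) + (-2.5)·(-1.75) + (-2.5)·(2.25) + (2.5)·(0.25)) / 3 = -2.5/3 = -0.8333
  S[V,V] = ((0)·(0) + (-1)·(-1) + (-1)·(-1) + (2)·(2)) / 3 = 6/3 = 2
  S[V,W] = ((0)·(-0.75) + (-1)·(-1.75) + (-1)·(2.25) + (2)·(0.25)) / 3 = 0/3 = 0
  S[W,W] = ((-0.75)·(-0.75) + (-1.75)·(-1.75) + (2.25)·(2.25) + (0.25)·(0.25)) / 3 = 8.75/3 = 2.9167

S is symmetric (S[j,i] = S[i,j]). Assembling:

S = [[8.3333, 3.3333, -0.8333],
 [3.3333, 2, 0],
 [-0.8333, 0, 2.9167]]


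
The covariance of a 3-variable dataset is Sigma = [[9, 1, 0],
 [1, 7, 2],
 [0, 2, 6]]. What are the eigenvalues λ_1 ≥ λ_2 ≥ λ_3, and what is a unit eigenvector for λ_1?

Step 1 — characteristic polynomial p(λ) = det(λI - Sigma) = λ³ - tr·λ² + c_1·λ - det, where tr = trace, c_1 = sum of the principal 2×2 minors, det = det(Sigma):
  tr = 9 + 7 + 6 = 22,
  c_1 = (9·7 - (1)²) + (9·6 - (0)²) + (7·6 - (2)²) = 62 + 54 + 38 = 154,
  det = 9·(7·6 - (2)²) - (1)·((1)·6 - (2)·(0)) + (0)·((1)·(2) - 7·(0)) = 9·(38) - (1)·(6) + (0)·(2) = 336.
  So p(λ) = λ³ - 22λ² + 154λ - 336.
Step 2 — look for an integer root (rational root theorem: any rational root is an integer divisor of 336). Testing λ = 8:
  p(8) = 512 - 1408 + 1232 - 336 = 0  ✓
  Dividing out (λ - 8): p(λ) = (λ - 8)(λ² - 14λ + 42).
Step 3 — remaining eigenvalues from the quadratic λ² - 14λ + 42 = 0:
  Δ = 14² - 4·42 = 196 - 168 = 28,  λ = (14 ± √28)/2 = (14 ± 5.2915)/2 ≈ 9.6458 or 4.3542.
  Sorted: λ_1 = 9.6458,  λ_2 = 8,  λ_3 = 4.3542  (check: sum = 22 = tr ✓).

Step 4 — unit eigenvector for λ_1 ≈ 9.6458: v spans the null space of (Sigma - λ_1 I), whose rows are
  r_1 = (-0.6458, 1, 0),  r_2 = (1, -2.6458, 2),  r_3 = (0, 2, -3.6458).
  v is orthogonal to every row, so take v ∝ r_1 × r_2 = ((1)·(2) - (0)·(-2.6458), (0)·(1) - (-0.6458)·(2), (-0.6458)·(-2.6458) - (1)·(1)) ≈ (2, 1.2915, 0.7085).
  Let u = (2, 1.2915, 0.7085).
  ||u|| = √((2)² + (1.2915)² + (0.7085)²) = √(6.1699) ≈ 2.4839,  v_1 = u/||u|| ≈ (0.8052, 0.5199, 0.2852) (||v_1|| = 1).

λ_1 = 9.6458,  λ_2 = 8,  λ_3 = 4.3542;  v_1 ≈ (0.8052, 0.5199, 0.2852)


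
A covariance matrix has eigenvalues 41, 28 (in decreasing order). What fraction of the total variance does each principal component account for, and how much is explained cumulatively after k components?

Step 1 — total variance = trace(Sigma) = Σ λ_i = 41 + 28 = 69.

Step 2 — fraction explained by component i = λ_i / Σ λ:
  PC1: 41/69 = 0.5942
  PC2: 28/69 = 0.4058

Step 3 — cumulative fraction after k components = (λ_1 + ... + λ_k) / Σ λ:
  k = 1: 41/69 = 0.5942
  k = 2: (41 + 28)/69 = 69/69 = 1

Summary (fraction, with percent):

explained: PC1 0.5942 (59.42%), PC2 0.4058 (40.58%);  cumulative: 0.5942, 1


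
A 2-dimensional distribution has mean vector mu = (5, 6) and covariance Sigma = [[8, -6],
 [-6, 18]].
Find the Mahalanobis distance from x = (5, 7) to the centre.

Step 1 — centre the observation: (x - mu) = (0, 1).

Step 2 — invert Sigma. det(Sigma) = 8·18 - (-6)² = 108.
  Sigma^{-1} = (1/det) · [[d, -b], [-b, a]] = [[0.1667, 0.0556],
 [0.0556, 0.0741]].

Step 3 — form the quadratic (x - mu)^T · Sigma^{-1} · (x - mu):
  Sigma^{-1} · (x - mu) = (0.0556, 0.0741).
  (x - mu)^T · [Sigma^{-1} · (x - mu)] = (0)·(0.0556) + (1)·(0.0741) = 0.0741.

Step 4 — take square root: d = √(0.0741) ≈ 0.2722.

d(x, mu) = √(0.0741) ≈ 0.2722


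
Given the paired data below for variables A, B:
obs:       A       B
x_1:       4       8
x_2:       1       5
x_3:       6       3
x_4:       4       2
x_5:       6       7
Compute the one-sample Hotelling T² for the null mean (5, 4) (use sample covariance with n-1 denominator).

Step 1 — sample mean vector:
  mean(A) = (4 + 1 + 6 + 4 + 6) / 5 = 21/5 = 4.2
  mean(B) = (8 + 5 + 3 + 2 + 7) / 5 = 25/5 = 5
  x̄ = (4.2, 5),  deviation x̄ - mu_0 = (4.2, 5) - (5, 4) = (-0.8, 1).

Step 2 — sample covariance matrix, S[i,j] = (1/(n-1)) · Σ_k (x_{k,i} - mean_i) · (x_{k,j} - mean_j), divisor n-1 = 4:
  S[A,A] = ((-0.2)·(-0.2) + (-3.2)·(-3.2) + (1.8)·(1.8) + (-0.2)·(-0.2) + (1.8)·(1.8)) / 4 = 16.8/4 = 4.2
  S[A,B] = ((-0.2)·(3) + (-3.2)·(0) + (1.8)·(-2) + (-0.2)·(-3) + (1.8)·(2)) / 4 = 0/4 = 0
  S[B,B] = ((3)·(3) + (0)·(0) + (-2)·(-2) + (-3)·(-3) + (2)·(2)) / 4 = 26/4 = 6.5
  S = [[4.2, 0],
 [0, 6.5]].

Step 3 — invert S. det(S) = 4.2·6.5 - (0)² = 27.3.
  S^{-1} = (1/det) · [[d, -b], [-b, a]] = [[0.2381, 0],
 [0, 0.1538]].

Step 4 — quadratic form (x̄ - mu_0)^T · S^{-1} · (x̄ - mu_0):
  S^{-1} · (x̄ - mu_0) = (-0.1905, 0.1538),
  (x̄ - mu_0)^T · [...] = (-0.8)·(-0.1905) + (1)·(0.1538) = 0.3062.

Step 5 — scale by n: T² = 5 · 0.3062 = 1.5311.

T² ≈ 1.5311


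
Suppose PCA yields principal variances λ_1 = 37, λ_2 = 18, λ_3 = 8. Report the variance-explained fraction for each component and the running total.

Step 1 — total variance = trace(Sigma) = Σ λ_i = 37 + 18 + 8 = 63.

Step 2 — fraction explained by component i = λ_i / Σ λ:
  PC1: 37/63 = 0.5873
  PC2: 18/63 = 0.2857
  PC3: 8/63 = 0.127

Step 3 — cumulative fraction after k components = (λ_1 + ... + λ_k) / Σ λ:
  k = 1: 37/63 = 0.5873
  k = 2: (37 + 18)/63 = 55/63 = 0.873
  k = 3: (37 + 18 + 8)/63 = 63/63 = 1

Summary (fraction, with percent):

explained: PC1 0.5873 (58.73%), PC2 0.2857 (28.57%), PC3 0.127 (12.7%);  cumulative: 0.5873, 0.873, 1


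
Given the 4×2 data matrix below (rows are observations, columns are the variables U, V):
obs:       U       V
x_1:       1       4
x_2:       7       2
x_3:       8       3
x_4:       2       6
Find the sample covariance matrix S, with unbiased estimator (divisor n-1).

Step 1 — column means:
  mean(U) = (1 + 7 + 8 + 2) / 4 = 18/4 = 4.5
  mean(V) = (4 + 2 + 3 + 6) / 4 = 15/4 = 3.75

Step 2 — sample covariance S[i,j] = (1/(n-1)) · Σ_k (x_{k,i} - mean_i) · (x_{k,j} - mean_j), with n-1 = 3.
  S[U,U] = ((-3.5)·(-3.5) + (2.5)·(2.5) + (3.5)·(3.5) + (-2.5)·(-2.5)) / 3 = 37/3 = 12.3333
  S[U,V] = ((-3.5)·(0.25) + (2.5)·(-1.75) + (3.5)·(-0.75) + (-2.5)·(2.25)) / 3 = -13.5/3 = -4.5
  S[V,V] = ((0.25)·(0.25) + (-1.75)·(-1.75) + (-0.75)·(-0.75) + (2.25)·(2.25)) / 3 = 8.75/3 = 2.9167

S is symmetric (S[j,i] = S[i,j]). Assembling:

S = [[12.3333, -4.5],
 [-4.5, 2.9167]]


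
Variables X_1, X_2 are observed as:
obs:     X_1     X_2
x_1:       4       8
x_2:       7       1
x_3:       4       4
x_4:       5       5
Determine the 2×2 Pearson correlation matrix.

Step 1 — column means:
  mean(X_1) = (4 + 7 + 4 + 5) / 4 = 20/4 = 5
  mean(X_2) = (8 + 1 + 4 + 5) / 4 = 18/4 = 4.5

Step 2 — sample variances and covariances s[i,j] = (1/(n-1)) · Σ_k (x_{k,i} - mean_i) · (x_{k,j} - mean_j), with n-1 = 3:
  s[X_1,X_1] = ((-1)·(-1) + (2)·(2) + (-1)·(-1) + (0)·(0)) / 3 = 6/3 = 2
  s[X_1,X_2] = ((-1)·(3.5) + (2)·(-3.5) + (-1)·(-0.5) + (0)·(0.5)) / 3 = -10/3 = -3.3333
  s[X_2,X_2] = ((3.5)·(3.5) + (-3.5)·(-3.5) + (-0.5)·(-0.5) + (0.5)·(0.5)) / 3 = 25/3 = 8.3333
  Sample standard deviations s_i = √(s[i,i]):
  s(X_1) = √(2) = 1.4142
  s(X_2) = √(8.3333) = 2.8868

Step 3 — r_{ij} = s_{ij} / (s_i · s_j):
  r[X_1,X_1] = 1 (diagonal).
  r[X_1,X_2] = -3.3333 / (1.4142 · 2.8868) = -3.3333 / 4.0825 = -0.8165
  r[X_2,X_2] = 1 (diagonal).

R is symmetric with unit diagonal. Assembling:

R = [[1, -0.8165],
 [-0.8165, 1]]


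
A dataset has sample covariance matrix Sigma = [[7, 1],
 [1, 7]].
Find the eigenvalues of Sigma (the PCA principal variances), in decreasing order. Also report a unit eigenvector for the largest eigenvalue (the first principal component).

Step 1 — characteristic polynomial of 2×2 Sigma:
  det(Sigma - λI) = λ² - trace · λ + det = 0.
  trace = 7 + 7 = 14, det = 7·7 - (1)² = 48.
Step 2 — discriminant:
  Δ = trace² - 4·det = 196 - 192 = 4.
Step 3 — eigenvalues:
  λ = (trace ± √Δ)/2 = (14 ± 2)/2,
  λ_1 = 8,  λ_2 = 6.

Step 4 — unit eigenvector for λ_1: solve (Sigma - λ_1 I)v = 0. First row:
  (7 - 8)·v_x + (1)·v_y = 0, i.e. (-1)·v_x + (1)·v_y = 0,
  so v ∝ (b, λ_1 - a) = (1, 1) = u.
  ||u|| = √((1)² + (1)²) = √(2) ≈ 1.4142,
  v_1 = u/||u|| ≈ (0.7071, 0.7071) (||v_1|| = 1).

λ_1 = 8,  λ_2 = 6;  v_1 ≈ (0.7071, 0.7071)


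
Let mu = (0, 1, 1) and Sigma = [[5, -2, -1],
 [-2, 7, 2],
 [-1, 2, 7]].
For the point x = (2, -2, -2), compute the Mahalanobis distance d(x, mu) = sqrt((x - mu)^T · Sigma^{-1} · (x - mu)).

Step 1 — centre the observation: (x - mu) = (2, -3, -3).

Step 2 — invert Sigma (cofactor / det for 3×3, or solve directly):
  Sigma^{-1} = [[0.2273, 0.0606, 0.0152],
 [0.0606, 0.1717, -0.0404],
 [0.0152, -0.0404, 0.1566]].

Step 3 — form the quadratic (x - mu)^T · Sigma^{-1} · (x - mu):
  Sigma^{-1} · (x - mu) = (0.2273, -0.2727, -0.3182).
  (x - mu)^T · [Sigma^{-1} · (x - mu)] = (2)·(0.2273) + (-3)·(-0.2727) + (-3)·(-0.3182) = 2.2273.

Step 4 — take square root: d = √(2.2273) ≈ 1.4924.

d(x, mu) = √(2.2273) ≈ 1.4924


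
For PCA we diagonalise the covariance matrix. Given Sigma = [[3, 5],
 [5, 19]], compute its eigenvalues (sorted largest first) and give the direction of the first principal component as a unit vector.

Step 1 — characteristic polynomial of 2×2 Sigma:
  det(Sigma - λI) = λ² - trace · λ + det = 0.
  trace = 3 + 19 = 22, det = 3·19 - (5)² = 32.
Step 2 — discriminant:
  Δ = trace² - 4·det = 484 - 128 = 356.
Step 3 — eigenvalues:
  λ = (trace ± √Δ)/2 = (22 ± 18.868)/2,
  λ_1 = 20.434,  λ_2 = 1.566.

Step 4 — unit eigenvector for λ_1: solve (Sigma - λ_1 I)v = 0. First row:
  (3 - 20.434)·v_x + (5)·v_y = 0, i.e. (-17.434)·v_x + (5)·v_y = 0,
  so v ∝ (b, λ_1 - a) = (5, 17.434) = u.
  ||u|| = √((5)² + (17.434)²) = √(328.9437) ≈ 18.1368,
  v_1 = u/||u|| ≈ (0.2757, 0.9612) (||v_1|| = 1).

λ_1 = 20.434,  λ_2 = 1.566;  v_1 ≈ (0.2757, 0.9612)


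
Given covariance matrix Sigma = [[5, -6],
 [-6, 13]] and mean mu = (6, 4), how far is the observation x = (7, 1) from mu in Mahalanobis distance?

Step 1 — centre the observation: (x - mu) = (1, -3).

Step 2 — invert Sigma. det(Sigma) = 5·13 - (-6)² = 29.
  Sigma^{-1} = (1/det) · [[d, -b], [-b, a]] = [[0.4483, 0.2069],
 [0.2069, 0.1724]].

Step 3 — form the quadratic (x - mu)^T · Sigma^{-1} · (x - mu):
  Sigma^{-1} · (x - mu) = (-0.1724, -0.3103).
  (x - mu)^T · [Sigma^{-1} · (x - mu)] = (1)·(-0.1724) + (-3)·(-0.3103) = 0.7586.

Step 4 — take square root: d = √(0.7586) ≈ 0.871.

d(x, mu) = √(0.7586) ≈ 0.871


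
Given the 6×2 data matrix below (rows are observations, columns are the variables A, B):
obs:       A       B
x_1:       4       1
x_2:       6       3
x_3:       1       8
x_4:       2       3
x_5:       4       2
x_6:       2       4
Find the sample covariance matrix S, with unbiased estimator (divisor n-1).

Step 1 — column means:
  mean(A) = (4 + 6 + 1 + 2 + 4 + 2) / 6 = 19/6 = 3.1667
  mean(B) = (1 + 3 + 8 + 3 + 2 + 4) / 6 = 21/6 = 3.5

Step 2 — sample covariance S[i,j] = (1/(n-1)) · Σ_k (x_{k,i} - mean_i) · (x_{k,j} - mean_j), with n-1 = 5.
  S[A,A] = ((0.8333)·(0.8333) + (2.8333)·(2.8333) + (-2.1667)·(-2.1667) + (-1.1667)·(-1.1667) + (0.8333)·(0.8333) + (-1.1667)·(-1.1667)) / 5 = 16.8333/5 = 3.3667
  S[A,B] = ((0.8333)·(-2.5) + (2.8333)·(-0.5) + (-2.1667)·(4.5) + (-1.1667)·(-0.5) + (0.8333)·(-1.5) + (-1.1667)·(0.5)) / 5 = -14.5/5 = -2.9
  S[B,B] = ((-2.5)·(-2.5) + (-0.5)·(-0.5) + (4.5)·(4.5) + (-0.5)·(-0.5) + (-1.5)·(-1.5) + (0.5)·(0.5)) / 5 = 29.5/5 = 5.9

S is symmetric (S[j,i] = S[i,j]). Assembling:

S = [[3.3667, -2.9],
 [-2.9, 5.9]]


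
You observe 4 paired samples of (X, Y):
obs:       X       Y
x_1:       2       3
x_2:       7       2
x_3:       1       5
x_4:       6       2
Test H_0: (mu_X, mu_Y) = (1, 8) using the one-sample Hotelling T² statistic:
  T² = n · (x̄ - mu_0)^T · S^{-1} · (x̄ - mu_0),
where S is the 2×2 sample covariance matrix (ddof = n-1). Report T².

Step 1 — sample mean vector:
  mean(X) = (2 + 7 + 1 + 6) / 4 = 16/4 = 4
  mean(Y) = (3 + 2 + 5 + 2) / 4 = 12/4 = 3
  x̄ = (4, 3),  deviation x̄ - mu_0 = (4, 3) - (1, 8) = (3, -5).

Step 2 — sample covariance matrix, S[i,j] = (1/(n-1)) · Σ_k (x_{k,i} - mean_i) · (x_{k,j} - mean_j), divisor n-1 = 3:
  S[X,X] = ((-2)·(-2) + (3)·(3) + (-3)·(-3) + (2)·(2)) / 3 = 26/3 = 8.6667
  S[X,Y] = ((-2)·(0) + (3)·(-1) + (-3)·(2) + (2)·(-1)) / 3 = -11/3 = -3.6667
  S[Y,Y] = ((0)·(0) + (-1)·(-1) + (2)·(2) + (-1)·(-1)) / 3 = 6/3 = 2
  S = [[8.6667, -3.6667],
 [-3.6667, 2]].

Step 3 — invert S. det(S) = 8.6667·2 - (-3.6667)² = 3.8889.
  S^{-1} = (1/det) · [[d, -b], [-b, a]] = [[0.5143, 0.9429],
 [0.9429, 2.2286]].

Step 4 — quadratic form (x̄ - mu_0)^T · S^{-1} · (x̄ - mu_0):
  S^{-1} · (x̄ - mu_0) = (-3.1714, -8.3143),
  (x̄ - mu_0)^T · [...] = (3)·(-3.1714) + (-5)·(-8.3143) = 32.0571.

Step 5 — scale by n: T² = 4 · 32.0571 = 128.2286.

T² ≈ 128.2286


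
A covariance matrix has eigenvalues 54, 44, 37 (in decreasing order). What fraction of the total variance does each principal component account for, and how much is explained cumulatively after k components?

Step 1 — total variance = trace(Sigma) = Σ λ_i = 54 + 44 + 37 = 135.

Step 2 — fraction explained by component i = λ_i / Σ λ:
  PC1: 54/135 = 0.4
  PC2: 44/135 = 0.3259
  PC3: 37/135 = 0.2741

Step 3 — cumulative fraction after k components = (λ_1 + ... + λ_k) / Σ λ:
  k = 1: 54/135 = 0.4
  k = 2: (54 + 44)/135 = 98/135 = 0.7259
  k = 3: (54 + 44 + 37)/135 = 135/135 = 1

Summary (fraction, with percent):

explained: PC1 0.4 (40%), PC2 0.3259 (32.59%), PC3 0.2741 (27.41%);  cumulative: 0.4, 0.7259, 1


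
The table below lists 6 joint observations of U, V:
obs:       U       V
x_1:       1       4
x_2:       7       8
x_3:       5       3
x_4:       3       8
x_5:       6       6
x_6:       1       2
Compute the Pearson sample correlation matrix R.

Step 1 — column means:
  mean(U) = (1 + 7 + 5 + 3 + 6 + 1) / 6 = 23/6 = 3.8333
  mean(V) = (4 + 8 + 3 + 8 + 6 + 2) / 6 = 31/6 = 5.1667

Step 2 — sample variances and covariances s[i,j] = (1/(n-1)) · Σ_k (x_{k,i} - mean_i) · (x_{k,j} - mean_j), with n-1 = 5:
  s[U,U] = ((-2.8333)·(-2.8333) + (3.1667)·(3.1667) + (1.1667)·(1.1667) + (-0.8333)·(-0.8333) + (2.1667)·(2.1667) + (-2.8333)·(-2.8333)) / 5 = 32.8333/5 = 6.5667
  s[U,V] = ((-2.8333)·(-1.1667) + (3.1667)·(2.8333) + (1.1667)·(-2.1667) + (-0.8333)·(2.8333) + (2.1667)·(0.8333) + (-2.8333)·(-3.1667)) / 5 = 18.1667/5 = 3.6333
  s[V,V] = ((-1.1667)·(-1.1667) + (2.8333)·(2.8333) + (-2.1667)·(-2.1667) + (2.8333)·(2.8333) + (0.8333)·(0.8333) + (-3.1667)·(-3.1667)) / 5 = 32.8333/5 = 6.5667
  Sample standard deviations s_i = √(s[i,i]):
  s(U) = √(6.5667) = 2.5626
  s(V) = √(6.5667) = 2.5626

Step 3 — r_{ij} = s_{ij} / (s_i · s_j):
  r[U,U] = 1 (diagonal).
  r[U,V] = 3.6333 / (2.5626 · 2.5626) = 3.6333 / 6.5667 = 0.5533
  r[V,V] = 1 (diagonal).

R is symmetric with unit diagonal. Assembling:

R = [[1, 0.5533],
 [0.5533, 1]]


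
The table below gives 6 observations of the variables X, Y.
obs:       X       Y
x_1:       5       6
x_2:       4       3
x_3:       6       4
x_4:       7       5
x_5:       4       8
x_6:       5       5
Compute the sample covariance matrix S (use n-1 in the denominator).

Step 1 — column means:
  mean(X) = (5 + 4 + 6 + 7 + 4 + 5) / 6 = 31/6 = 5.1667
  mean(Y) = (6 + 3 + 4 + 5 + 8 + 5) / 6 = 31/6 = 5.1667

Step 2 — sample covariance S[i,j] = (1/(n-1)) · Σ_k (x_{k,i} - mean_i) · (x_{k,j} - mean_j), with n-1 = 5.
  S[X,X] = ((-0.1667)·(-0.1667) + (-1.1667)·(-1.1667) + (0.8333)·(0.8333) + (1.8333)·(1.8333) + (-1.1667)·(-1.1667) + (-0.1667)·(-0.1667)) / 5 = 6.8333/5 = 1.3667
  S[X,Y] = ((-0.1667)·(0.8333) + (-1.1667)·(-2.1667) + (0.8333)·(-1.1667) + (1.8333)·(-0.1667) + (-1.1667)·(2.8333) + (-0.1667)·(-0.1667)) / 5 = -2.1667/5 = -0.4333
  S[Y,Y] = ((0.8333)·(0.8333) + (-2.1667)·(-2.1667) + (-1.1667)·(-1.1667) + (-0.1667)·(-0.1667) + (2.8333)·(2.8333) + (-0.1667)·(-0.1667)) / 5 = 14.8333/5 = 2.9667

S is symmetric (S[j,i] = S[i,j]). Assembling:

S = [[1.3667, -0.4333],
 [-0.4333, 2.9667]]


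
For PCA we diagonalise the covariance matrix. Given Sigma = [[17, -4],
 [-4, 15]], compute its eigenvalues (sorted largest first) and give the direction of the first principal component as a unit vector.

Step 1 — characteristic polynomial of 2×2 Sigma:
  det(Sigma - λI) = λ² - trace · λ + det = 0.
  trace = 17 + 15 = 32, det = 17·15 - (-4)² = 239.
Step 2 — discriminant:
  Δ = trace² - 4·det = 1024 - 956 = 68.
Step 3 — eigenvalues:
  λ = (trace ± √Δ)/2 = (32 ± 8.2462)/2,
  λ_1 = 20.1231,  λ_2 = 11.8769.

Step 4 — unit eigenvector for λ_1: solve (Sigma - λ_1 I)v = 0. First row:
  (17 - 20.1231)·v_x + (-4)·v_y = 0, i.e. (-3.1231)·v_x + (-4)·v_y = 0,
  so v ∝ (b, λ_1 - a) = (-4, 3.1231); multiply by -1 so the first entry is positive: u = (4, -3.1231).
  ||u|| = √((4)² + (-3.1231)²) = √(25.7538) ≈ 5.0748,
  v_1 = u/||u|| ≈ (0.7882, -0.6154) (||v_1|| = 1).

λ_1 = 20.1231,  λ_2 = 11.8769;  v_1 ≈ (0.7882, -0.6154)


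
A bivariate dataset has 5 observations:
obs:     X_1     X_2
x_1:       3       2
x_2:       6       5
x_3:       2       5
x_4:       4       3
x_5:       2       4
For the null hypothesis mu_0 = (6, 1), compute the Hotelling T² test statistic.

Step 1 — sample mean vector:
  mean(X_1) = (3 + 6 + 2 + 4 + 2) / 5 = 17/5 = 3.4
  mean(X_2) = (2 + 5 + 5 + 3 + 4) / 5 = 19/5 = 3.8
  x̄ = (3.4, 3.8),  deviation x̄ - mu_0 = (3.4, 3.8) - (6, 1) = (-2.6, 2.8).

Step 2 — sample covariance matrix, S[i,j] = (1/(n-1)) · Σ_k (x_{k,i} - mean_i) · (x_{k,j} - mean_j), divisor n-1 = 4:
  S[X_1,X_1] = ((-0.4)·(-0.4) + (2.6)·(2.6) + (-1.4)·(-1.4) + (0.6)·(0.6) + (-1.4)·(-1.4)) / 4 = 11.2/4 = 2.8
  S[X_1,X_2] = ((-0.4)·(-1.8) + (2.6)·(1.2) + (-1.4)·(1.2) + (0.6)·(-0.8) + (-1.4)·(0.2)) / 4 = 1.4/4 = 0.35
  S[X_2,X_2] = ((-1.8)·(-1.8) + (1.2)·(1.2) + (1.2)·(1.2) + (-0.8)·(-0.8) + (0.2)·(0.2)) / 4 = 6.8/4 = 1.7
  S = [[2.8, 0.35],
 [0.35, 1.7]].

Step 3 — invert S. det(S) = 2.8·1.7 - (0.35)² = 4.6375.
  S^{-1} = (1/det) · [[d, -b], [-b, a]] = [[0.3666, -0.0755],
 [-0.0755, 0.6038]].

Step 4 — quadratic form (x̄ - mu_0)^T · S^{-1} · (x̄ - mu_0):
  S^{-1} · (x̄ - mu_0) = (-1.1644, 1.8868),
  (x̄ - mu_0)^T · [...] = (-2.6)·(-1.1644) + (2.8)·(1.8868) = 8.3105.

Step 5 — scale by n: T² = 5 · 8.3105 = 41.5526.

T² ≈ 41.5526


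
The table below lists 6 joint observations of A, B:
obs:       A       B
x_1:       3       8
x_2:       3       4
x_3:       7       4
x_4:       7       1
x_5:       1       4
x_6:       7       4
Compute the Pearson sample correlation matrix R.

Step 1 — column means:
  mean(A) = (3 + 3 + 7 + 7 + 1 + 7) / 6 = 28/6 = 4.6667
  mean(B) = (8 + 4 + 4 + 1 + 4 + 4) / 6 = 25/6 = 4.1667

Step 2 — sample variances and covariances s[i,j] = (1/(n-1)) · Σ_k (x_{k,i} - mean_i) · (x_{k,j} - mean_j), with n-1 = 5:
  s[A,A] = ((-1.6667)·(-1.6667) + (-1.6667)·(-1.6667) + (2.3333)·(2.3333) + (2.3333)·(2.3333) + (-3.6667)·(-3.6667) + (2.3333)·(2.3333)) / 5 = 35.3333/5 = 7.0667
  s[A,B] = ((-1.6667)·(3.8333) + (-1.6667)·(-0.1667) + (2.3333)·(-0.1667) + (2.3333)·(-3.1667) + (-3.6667)·(-0.1667) + (2.3333)·(-0.1667)) / 5 = -13.6667/5 = -2.7333
  s[B,B] = ((3.8333)·(3.8333) + (-0.1667)·(-0.1667) + (-0.1667)·(-0.1667) + (-3.1667)·(-3.1667) + (-0.1667)·(-0.1667) + (-0.1667)·(-0.1667)) / 5 = 24.8333/5 = 4.9667
  Sample standard deviations s_i = √(s[i,i]):
  s(A) = √(7.0667) = 2.6583
  s(B) = √(4.9667) = 2.2286

Step 3 — r_{ij} = s_{ij} / (s_i · s_j):
  r[A,A] = 1 (diagonal).
  r[A,B] = -2.7333 / (2.6583 · 2.2286) = -2.7333 / 5.9243 = -0.4614
  r[B,B] = 1 (diagonal).

R is symmetric with unit diagonal. Assembling:

R = [[1, -0.4614],
 [-0.4614, 1]]


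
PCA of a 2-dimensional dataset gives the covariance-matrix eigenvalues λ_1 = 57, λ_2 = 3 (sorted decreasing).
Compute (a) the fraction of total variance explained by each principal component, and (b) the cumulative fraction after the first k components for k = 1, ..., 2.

Step 1 — total variance = trace(Sigma) = Σ λ_i = 57 + 3 = 60.

Step 2 — fraction explained by component i = λ_i / Σ λ:
  PC1: 57/60 = 0.95
  PC2: 3/60 = 0.05

Step 3 — cumulative fraction after k components = (λ_1 + ... + λ_k) / Σ λ:
  k = 1: 57/60 = 0.95
  k = 2: (57 + 3)/60 = 60/60 = 1

Summary (fraction, with percent):

explained: PC1 0.95 (95%), PC2 0.05 (5%);  cumulative: 0.95, 1


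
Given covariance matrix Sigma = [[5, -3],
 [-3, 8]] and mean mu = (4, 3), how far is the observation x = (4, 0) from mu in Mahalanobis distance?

Step 1 — centre the observation: (x - mu) = (0, -3).

Step 2 — invert Sigma. det(Sigma) = 5·8 - (-3)² = 31.
  Sigma^{-1} = (1/det) · [[d, -b], [-b, a]] = [[0.2581, 0.0968],
 [0.0968, 0.1613]].

Step 3 — form the quadratic (x - mu)^T · Sigma^{-1} · (x - mu):
  Sigma^{-1} · (x - mu) = (-0.2903, -0.4839).
  (x - mu)^T · [Sigma^{-1} · (x - mu)] = (0)·(-0.2903) + (-3)·(-0.4839) = 1.4516.

Step 4 — take square root: d = √(1.4516) ≈ 1.2048.

d(x, mu) = √(1.4516) ≈ 1.2048


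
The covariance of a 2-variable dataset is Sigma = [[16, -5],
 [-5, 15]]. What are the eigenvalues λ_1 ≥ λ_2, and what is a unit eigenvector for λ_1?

Step 1 — characteristic polynomial of 2×2 Sigma:
  det(Sigma - λI) = λ² - trace · λ + det = 0.
  trace = 16 + 15 = 31, det = 16·15 - (-5)² = 215.
Step 2 — discriminant:
  Δ = trace² - 4·det = 961 - 860 = 101.
Step 3 — eigenvalues:
  λ = (trace ± √Δ)/2 = (31 ± 10.0499)/2,
  λ_1 = 20.5249,  λ_2 = 10.4751.

Step 4 — unit eigenvector for λ_1: solve (Sigma - λ_1 I)v = 0. First row:
  (16 - 20.5249)·v_x + (-5)·v_y = 0, i.e. (-4.5249)·v_x + (-5)·v_y = 0,
  so v ∝ (b, λ_1 - a) = (-5, 4.5249); multiply by -1 so the first entry is positive: u = (5, -4.5249).
  ||u|| = √((5)² + (-4.5249)²) = √(45.4751) ≈ 6.7435,
  v_1 = u/||u|| ≈ (0.7415, -0.671) (||v_1|| = 1).

λ_1 = 20.5249,  λ_2 = 10.4751;  v_1 ≈ (0.7415, -0.671)
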